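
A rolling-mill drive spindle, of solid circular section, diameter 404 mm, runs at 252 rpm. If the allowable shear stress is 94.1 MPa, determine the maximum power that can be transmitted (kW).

J = πd⁴/32 = π(0.404)⁴/32 = 2.615×10^-3 m⁴.
T_max = τ_allow·J/r = 9.41×10^7 × 2.615×10^-3 / 0.202 = 1.218e6 N·m.
ω = 2π·252/60 = 26.39 rad/s, so P_max = T_max·ω = 3.215×10^7 W.

32200 kW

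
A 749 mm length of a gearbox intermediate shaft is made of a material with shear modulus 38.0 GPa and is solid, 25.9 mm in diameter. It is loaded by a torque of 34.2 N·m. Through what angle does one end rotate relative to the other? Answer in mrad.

15.3 mrad

J = πd⁴/32 = π(0.0259)⁴/32 = 4.418×10^-8 m⁴.
θ = T·L/(G·J) = 34.20 × 0.749 / (38.0×10⁹ × 4.418×10^-8) = 0.01526 rad.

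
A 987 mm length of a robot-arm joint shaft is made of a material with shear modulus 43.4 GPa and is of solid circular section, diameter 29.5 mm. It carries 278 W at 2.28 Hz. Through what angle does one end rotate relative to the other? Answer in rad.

0.00594 rad

ω = 2π·2.28 = 14.33 rad/s, so T = P/ω = 278 / 14.33 = 19.41 N·m.
J = πd⁴/32 = π(0.0295)⁴/32 = 7.435×10^-8 m⁴.
θ = T·L/(G·J) = 19.41 × 0.987 / (43.4×10⁹ × 7.435×10^-8) = 5.936×10^-3 rad.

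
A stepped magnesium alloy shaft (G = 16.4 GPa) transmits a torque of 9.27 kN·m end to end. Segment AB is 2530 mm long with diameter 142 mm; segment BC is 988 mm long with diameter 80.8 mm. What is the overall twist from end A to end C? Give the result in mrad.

J_AB = π(0.142)⁴/32 = 3.99×10^-5 m⁴; J_BC = π(0.0808)⁴/32 = 4.18×10^-6 m⁴.
θ = (T/G)·Σ L_i/J_i = (9270/16.4×10⁹)·(2.53/3.99×10^-5 + 0.988/4.18×10^-6) = 0.1693 rad.

169 mrad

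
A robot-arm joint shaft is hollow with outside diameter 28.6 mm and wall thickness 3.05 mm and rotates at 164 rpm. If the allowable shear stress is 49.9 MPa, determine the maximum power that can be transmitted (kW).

2.43 kW

J = π(d_o⁴ − d_i⁴)/32 = π(0.0286⁴ − 0.0225⁴)/32 = 4.052×10^-8 m⁴.
T_max = τ_allow·J/r = 4.99×10^7 × 4.052×10^-8 / 0.0143 = 141.4 N·m.
ω = 2π·164/60 = 17.17 rad/s, so P_max = T_max·ω = 2429 W.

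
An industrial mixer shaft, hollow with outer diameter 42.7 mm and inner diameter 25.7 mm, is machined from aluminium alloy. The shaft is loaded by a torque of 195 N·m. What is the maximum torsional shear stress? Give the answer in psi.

J = π(d_o⁴ − d_i⁴)/32 = π(0.0427⁴ − 0.0257⁴)/32 = 2.835×10^-7 m⁴.
τ_max = T·r/J = 195.0 × 0.0214 / 2.835×10^-7 = 1.468×10^7 Pa.

2130 psi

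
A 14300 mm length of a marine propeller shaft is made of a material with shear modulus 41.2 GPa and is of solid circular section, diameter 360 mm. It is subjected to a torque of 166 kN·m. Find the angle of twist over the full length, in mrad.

34.9 mrad

J = πd⁴/32 = π(0.360)⁴/32 = 1.649×10^-3 m⁴.
θ = T·L/(G·J) = 166000 × 14.3 / (41.2×10⁹ × 1.649×10^-3) = 0.03494 rad.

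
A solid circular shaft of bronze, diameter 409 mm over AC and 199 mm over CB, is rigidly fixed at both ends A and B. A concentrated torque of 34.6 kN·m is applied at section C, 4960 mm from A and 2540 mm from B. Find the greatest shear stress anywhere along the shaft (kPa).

2320 kPa

Compatibility: T_A·a/J_AC = T_B·b/J_CB with T_A + T_B = T₀.
J_AC = 2.75×10^-3 m⁴, J_CB = 1.54×10^-4 m⁴, so T_A = T₀·(J_AC/a)/((J_AC/a)+(J_CB/b)) = 31190 N·m, T_B = 3413 N·m.
τ in each portion: τ_AC = 2.32×10^6 Pa, τ_CB = 2.21×10^6 Pa; maximum is in AC.
τ_max = T_AC·r/J = 31190·0.204/2.75×10^-3 = 2.322×10^6 Pa.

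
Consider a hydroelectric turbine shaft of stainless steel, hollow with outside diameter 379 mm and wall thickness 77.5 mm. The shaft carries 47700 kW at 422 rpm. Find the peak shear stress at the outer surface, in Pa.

1.15e8 Pa

ω = 2π·422/60 = 44.19 rad/s, so T = P/ω = 47700×10³ / 44.19 = 1.079e6 N·m.
J = π(d_o⁴ − d_i⁴)/32 = π(0.379⁴ − 0.224⁴)/32 = 1.778×10^-3 m⁴.
τ_max = T·r/J = 1.079e6 × 0.190 / 1.778×10^-3 = 1.150×10^8 Pa.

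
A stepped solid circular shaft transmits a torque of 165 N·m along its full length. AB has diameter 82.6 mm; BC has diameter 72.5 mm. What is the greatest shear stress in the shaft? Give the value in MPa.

Under the same torque, τ_max = 16T/(πd³) is largest where d is smallest — segment BC (d = 72.5 mm).
τ_max = 16·165.0/(π·(0.0725)³) = 2.205×10^6 Pa.

2.21 MPa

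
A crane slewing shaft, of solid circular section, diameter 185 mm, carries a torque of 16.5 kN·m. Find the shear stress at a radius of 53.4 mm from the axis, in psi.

1110 psi

J = πd⁴/32 = π(0.185)⁴/32 = 1.150×10^-4 m⁴.
Shear stress varies linearly with radius: τ = T·r/J = 16500 × 0.0534 / 1.150×10^-4 = 7.662×10^6 Pa.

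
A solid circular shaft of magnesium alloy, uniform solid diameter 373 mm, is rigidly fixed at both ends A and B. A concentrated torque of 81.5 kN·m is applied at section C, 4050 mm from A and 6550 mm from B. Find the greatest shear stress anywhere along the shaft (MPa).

With uniform GJ and both ends fixed, compatibility θ_AC = θ_CB gives T_A·a = T_B·b, together with T_A + T_B = T₀.
T_A = T₀·b/(a+b) = 81500·6550/10600 = 50360 N·m; T_B = 31140 N·m.
τ in each portion: τ_AC = 4.94×10^6 Pa, τ_CB = 3.06×10^6 Pa; maximum is in AC.
τ_max = T_AC·r/J = 50360·0.186/1.90×10^-3 = 4.942×10^6 Pa.

4.94 MPa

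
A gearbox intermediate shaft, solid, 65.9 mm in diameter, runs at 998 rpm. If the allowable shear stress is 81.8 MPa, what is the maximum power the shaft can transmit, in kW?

480 kW

J = πd⁴/32 = π(0.0659)⁴/32 = 1.852×10^-6 m⁴.
T_max = τ_allow·J/r = 8.18×10^7 × 1.852×10^-6 / 0.0330 = 4597 N·m.
ω = 2π·998/60 = 104.5 rad/s, so P_max = T_max·ω = 4.804×10^5 W.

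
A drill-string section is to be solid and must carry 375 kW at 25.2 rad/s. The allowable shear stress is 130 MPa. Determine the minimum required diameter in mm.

83.5 mm

ω = 25.2 rad/s, so T = P/ω = 375×10³ / 25.20 = 14880 N·m.
For a solid shaft τ_max = 16T/(πd³), so d = (16T/(π τ_allow))^(1/3) = (16·14880/(π·1.30×10^8))^(1/3) = 0.08354 m.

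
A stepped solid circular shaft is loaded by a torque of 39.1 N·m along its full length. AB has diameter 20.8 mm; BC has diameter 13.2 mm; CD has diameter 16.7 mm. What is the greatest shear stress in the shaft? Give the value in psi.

Under the same torque, τ_max = 16T/(πd³) is largest where d is smallest — segment BC (d = 13.2 mm).
τ_max = 16·39.10/(π·(0.0132)³) = 8.658×10^7 Pa.

12600 psi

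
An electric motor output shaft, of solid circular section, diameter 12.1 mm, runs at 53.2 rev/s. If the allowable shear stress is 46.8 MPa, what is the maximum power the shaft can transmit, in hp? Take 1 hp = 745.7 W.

J = πd⁴/32 = π(0.0121)⁴/32 = 2.104×10^-9 m⁴.
T_max = τ_allow·J/r = 4.68×10^7 × 2.104×10^-9 / 0.00605 = 16.28 N·m.
ω = 2π·53.2 = 334.3 rad/s, so P_max = T_max·ω = 5442 W.

7.30 hp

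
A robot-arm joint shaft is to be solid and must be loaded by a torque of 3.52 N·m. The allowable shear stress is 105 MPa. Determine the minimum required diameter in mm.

5.55 mm

For a solid shaft τ_max = 16T/(πd³), so d = (16T/(π τ_allow))^(1/3) = (16·3.520/(π·1.05×10^8))^(1/3) = 0.005548 m.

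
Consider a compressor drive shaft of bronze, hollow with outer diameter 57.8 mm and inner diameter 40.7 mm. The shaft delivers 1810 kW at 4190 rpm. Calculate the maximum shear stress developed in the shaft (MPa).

ω = 2π·4190/60 = 438.8 rad/s, so T = P/ω = 1810×10³ / 438.8 = 4125 N·m.
J = π(d_o⁴ − d_i⁴)/32 = π(0.0578⁴ − 0.0407⁴)/32 = 8.264×10^-7 m⁴.
τ_max = T·r/J = 4125 × 0.0289 / 8.264×10^-7 = 1.443×10^8 Pa.

144 MPa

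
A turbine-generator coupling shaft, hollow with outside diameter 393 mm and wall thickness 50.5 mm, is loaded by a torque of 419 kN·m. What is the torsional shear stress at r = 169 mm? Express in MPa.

43.5 MPa

J = π(d_o⁴ − d_i⁴)/32 = π(0.393⁴ − 0.292⁴)/32 = 1.628×10^-3 m⁴.
Shear stress varies linearly with radius: τ = T·r/J = 419000 × 0.169 / 1.628×10^-3 = 4.349×10^7 Pa.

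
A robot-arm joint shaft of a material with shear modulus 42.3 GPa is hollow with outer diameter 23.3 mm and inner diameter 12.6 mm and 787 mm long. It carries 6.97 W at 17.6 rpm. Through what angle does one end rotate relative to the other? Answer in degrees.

0.152°

ω = 2π·17.6/60 = 1.843 rad/s, so T = P/ω = 6.97 / 1.843 = 3.782 N·m.
J = π(d_o⁴ − d_i⁴)/32 = π(0.0233⁴ − 0.0126⁴)/32 = 2.646×10^-8 m⁴.
θ = T·L/(G·J) = 3.782 × 0.787 / (42.3×10⁹ × 2.646×10^-8) = 2.659×10^-3 rad.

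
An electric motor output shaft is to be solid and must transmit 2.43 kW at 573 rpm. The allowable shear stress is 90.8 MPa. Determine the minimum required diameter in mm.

13.1 mm

ω = 2π·573/60 = 60.00 rad/s, so T = P/ω = 2.43×10³ / 60.00 = 40.50 N·m.
For a solid shaft τ_max = 16T/(πd³), so d = (16T/(π τ_allow))^(1/3) = (16·40.50/(π·9.08×10^7))^(1/3) = 0.01315 m.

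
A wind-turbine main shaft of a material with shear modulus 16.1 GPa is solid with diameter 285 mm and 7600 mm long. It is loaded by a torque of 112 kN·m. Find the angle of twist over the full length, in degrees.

J = πd⁴/32 = π(0.285)⁴/32 = 6.477×10^-4 m⁴.
θ = T·L/(G·J) = 112000 × 7.60 / (16.1×10⁹ × 6.477×10^-4) = 0.08163 rad.

4.68°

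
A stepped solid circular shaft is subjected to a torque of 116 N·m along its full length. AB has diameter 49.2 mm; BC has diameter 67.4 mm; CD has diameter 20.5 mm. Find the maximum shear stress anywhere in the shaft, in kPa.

Under the same torque, τ_max = 16T/(πd³) is largest where d is smallest — segment CD (d = 20.5 mm).
τ_max = 16·116.0/(π·(0.0205)³) = 6.858×10^7 Pa.

68600 kPa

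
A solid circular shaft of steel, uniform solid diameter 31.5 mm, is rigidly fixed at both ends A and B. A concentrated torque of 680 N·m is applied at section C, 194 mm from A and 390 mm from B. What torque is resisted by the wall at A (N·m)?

454 N·m

With uniform GJ and both ends fixed, compatibility θ_AC = θ_CB gives T_A·a = T_B·b, together with T_A + T_B = T₀.
T_A = T₀·b/(a+b) = 680.0·390/584.0 = 454.1 N·m; T_B = 225.9 N·m.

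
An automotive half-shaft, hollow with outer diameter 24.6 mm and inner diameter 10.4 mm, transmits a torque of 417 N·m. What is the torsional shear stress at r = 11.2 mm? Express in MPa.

J = π(d_o⁴ − d_i⁴)/32 = π(0.0246⁴ − 0.0104⁴)/32 = 3.480×10^-8 m⁴.
Shear stress varies linearly with radius: τ = T·r/J = 417.0 × 0.0112 / 3.480×10^-8 = 1.342×10^8 Pa.

134 MPa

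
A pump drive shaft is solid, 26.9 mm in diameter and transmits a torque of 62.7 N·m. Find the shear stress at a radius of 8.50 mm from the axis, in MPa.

10.4 MPa

J = πd⁴/32 = π(0.0269)⁴/32 = 5.141×10^-8 m⁴.
Shear stress varies linearly with radius: τ = T·r/J = 62.70 × 0.00850 / 5.141×10^-8 = 1.037×10^7 Pa.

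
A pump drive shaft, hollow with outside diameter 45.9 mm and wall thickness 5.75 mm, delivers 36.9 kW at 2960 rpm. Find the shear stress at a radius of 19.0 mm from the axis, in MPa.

7.58 MPa

ω = 2π·2960/60 = 310.0 rad/s, so T = P/ω = 36.9×10³ / 310.0 = 119.0 N·m.
J = π(d_o⁴ − d_i⁴)/32 = π(0.0459⁴ − 0.0344⁴)/32 = 2.983×10^-7 m⁴.
Shear stress varies linearly with radius: τ = T·r/J = 119.0 × 0.0190 / 2.983×10^-7 = 7.583×10^6 Pa.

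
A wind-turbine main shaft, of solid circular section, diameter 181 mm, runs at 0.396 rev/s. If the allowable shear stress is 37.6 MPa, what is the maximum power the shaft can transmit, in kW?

J = πd⁴/32 = π(0.181)⁴/32 = 1.054×10^-4 m⁴.
T_max = τ_allow·J/r = 3.76×10^7 × 1.054×10^-4 / 0.0905 = 43780 N·m.
ω = 2π·0.396 = 2.488 rad/s, so P_max = T_max·ω = 1.089×10^5 W.

109 kW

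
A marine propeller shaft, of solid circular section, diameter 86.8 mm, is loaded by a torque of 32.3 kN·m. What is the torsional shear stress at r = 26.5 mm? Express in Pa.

J = πd⁴/32 = π(0.0868)⁴/32 = 5.573×10^-6 m⁴.
Shear stress varies linearly with radius: τ = T·r/J = 32300 × 0.0265 / 5.573×10^-6 = 1.536×10^8 Pa.

1.54e8 Pa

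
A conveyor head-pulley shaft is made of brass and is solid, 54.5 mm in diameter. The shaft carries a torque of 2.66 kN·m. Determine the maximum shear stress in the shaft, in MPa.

83.7 MPa

J = πd⁴/32 = π(0.0545)⁴/32 = 8.661×10^-7 m⁴.
τ_max = T·r/J = 2660 × 0.0272 / 8.661×10^-7 = 8.369×10^7 Pa.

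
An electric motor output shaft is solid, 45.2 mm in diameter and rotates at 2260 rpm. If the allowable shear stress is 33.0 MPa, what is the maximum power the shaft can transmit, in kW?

J = πd⁴/32 = π(0.0452)⁴/32 = 4.098×10^-7 m⁴.
T_max = τ_allow·J/r = 3.30×10^7 × 4.098×10^-7 / 0.0226 = 598.4 N·m.
ω = 2π·2260/60 = 236.7 rad/s, so P_max = T_max·ω = 1.416×10^5 W.

142 kW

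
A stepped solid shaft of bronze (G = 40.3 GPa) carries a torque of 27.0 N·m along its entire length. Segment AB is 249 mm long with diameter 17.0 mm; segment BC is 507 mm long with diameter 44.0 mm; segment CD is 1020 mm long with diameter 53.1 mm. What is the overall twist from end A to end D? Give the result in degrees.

J_AB = π(0.0170)⁴/32 = 8.20×10^-9 m⁴; J_BC = π(0.0440)⁴/32 = 3.68×10^-7 m⁴; J_CD = π(0.0531)⁴/32 = 7.81×10^-7 m⁴.
θ = (T/G)·Σ L_i/J_i = (27.00/40.3×10⁹)·(0.249/8.20×10^-9 + 0.507/3.68×10^-7 + 1.02/7.81×10^-7) = 0.02214 rad.

1.27°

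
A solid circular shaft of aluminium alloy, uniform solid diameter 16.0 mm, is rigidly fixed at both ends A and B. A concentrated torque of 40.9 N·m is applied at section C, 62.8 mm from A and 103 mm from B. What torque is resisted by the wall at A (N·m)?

With uniform GJ and both ends fixed, compatibility θ_AC = θ_CB gives T_A·a = T_B·b, together with T_A + T_B = T₀.
T_A = T₀·b/(a+b) = 40.90·103/165.8 = 25.41 N·m; T_B = 15.49 N·m.

25.4 N·m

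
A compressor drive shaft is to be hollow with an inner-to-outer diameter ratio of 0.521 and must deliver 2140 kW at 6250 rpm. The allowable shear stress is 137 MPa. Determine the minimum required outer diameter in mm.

ω = 2π·6250/60 = 654.5 rad/s, so T = P/ω = 2140×10³ / 654.5 = 3270 N·m.
For a hollow shaft with d_i/d_o = 0.521: τ_max = 16T/(π d_o³ (1−k⁴)), so d_o = [16T/(π τ_allow (1−k⁴))]^(1/3) = [16·3270/(π·1.37×10^8·0.9263)]^(1/3) = 0.05082 m.

50.8 mm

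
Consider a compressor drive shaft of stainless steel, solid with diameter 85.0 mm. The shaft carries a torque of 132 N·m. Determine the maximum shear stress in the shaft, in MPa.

J = πd⁴/32 = π(0.0850)⁴/32 = 5.125×10^-6 m⁴.
τ_max = T·r/J = 132.0 × 0.0425 / 5.125×10^-6 = 1.095×10^6 Pa.

1.09 MPa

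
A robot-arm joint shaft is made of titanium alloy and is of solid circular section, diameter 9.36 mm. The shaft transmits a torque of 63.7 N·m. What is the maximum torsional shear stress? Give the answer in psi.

J = πd⁴/32 = π(0.00936)⁴/32 = 7.535×10^-10 m⁴.
τ_max = T·r/J = 63.70 × 0.00468 / 7.535×10^-10 = 3.956×10^8 Pa.

57400 psi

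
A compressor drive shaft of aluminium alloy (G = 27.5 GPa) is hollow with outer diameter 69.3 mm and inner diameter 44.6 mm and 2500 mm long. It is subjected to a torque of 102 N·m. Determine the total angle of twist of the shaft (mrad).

J = π(d_o⁴ − d_i⁴)/32 = π(0.0693⁴ − 0.0446⁴)/32 = 1.876×10^-6 m⁴.
θ = T·L/(G·J) = 102.0 × 2.50 / (27.5×10⁹ × 1.876×10^-6) = 4.943×10^-3 rad.

4.94 mrad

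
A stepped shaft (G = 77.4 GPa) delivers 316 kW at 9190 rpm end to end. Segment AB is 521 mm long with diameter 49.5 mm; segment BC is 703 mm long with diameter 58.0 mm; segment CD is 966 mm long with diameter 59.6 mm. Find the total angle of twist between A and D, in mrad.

9.74 mrad

ω = 2π·9190/60 = 962.4 rad/s, so T = P/ω = 316×10³ / 962.4 = 328.4 N·m.
J_AB = π(0.0495)⁴/32 = 5.89×10^-7 m⁴; J_BC = π(0.0580)⁴/32 = 1.11×10^-6 m⁴; J_CD = π(0.0596)⁴/32 = 1.24×10^-6 m⁴.
θ = (T/G)·Σ L_i/J_i = (328.4/77.4×10⁹)·(0.521/5.89×10^-7 + 0.703/1.11×10^-6 + 0.966/1.24×10^-6) = 9.743×10^-3 rad.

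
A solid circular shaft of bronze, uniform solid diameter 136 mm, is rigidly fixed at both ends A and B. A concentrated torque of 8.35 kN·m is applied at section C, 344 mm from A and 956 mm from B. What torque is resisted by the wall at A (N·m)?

6140 N·m

With uniform GJ and both ends fixed, compatibility θ_AC = θ_CB gives T_A·a = T_B·b, together with T_A + T_B = T₀.
T_A = T₀·b/(a+b) = 8350·956/1300 = 6140 N·m; T_B = 2210 N·m.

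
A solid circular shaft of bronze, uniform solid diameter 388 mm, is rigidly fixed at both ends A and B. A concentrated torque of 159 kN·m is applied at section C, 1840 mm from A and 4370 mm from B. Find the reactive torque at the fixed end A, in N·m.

112000 N·m

With uniform GJ and both ends fixed, compatibility θ_AC = θ_CB gives T_A·a = T_B·b, together with T_A + T_B = T₀.
T_A = T₀·b/(a+b) = 159000·4370/6210 = 111900 N·m; T_B = 47110 N·m.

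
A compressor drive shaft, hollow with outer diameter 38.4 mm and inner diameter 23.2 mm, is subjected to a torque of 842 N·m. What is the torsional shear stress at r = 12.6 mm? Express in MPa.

J = π(d_o⁴ − d_i⁴)/32 = π(0.0384⁴ − 0.0232⁴)/32 = 1.850×10^-7 m⁴.
Shear stress varies linearly with radius: τ = T·r/J = 842.0 × 0.0126 / 1.850×10^-7 = 5.734×10^7 Pa.

57.3 MPa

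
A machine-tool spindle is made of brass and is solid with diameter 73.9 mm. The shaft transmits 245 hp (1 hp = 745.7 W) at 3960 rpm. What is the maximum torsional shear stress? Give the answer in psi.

ω = 2π·3960/60 = 414.7 rad/s, so T = P/ω = 245×745.7 / 414.7 = 440.6 N·m.
J = πd⁴/32 = π(0.0739)⁴/32 = 2.928×10^-6 m⁴.
τ_max = T·r/J = 440.6 × 0.0370 / 2.928×10^-6 = 5.560×10^6 Pa.

806 psi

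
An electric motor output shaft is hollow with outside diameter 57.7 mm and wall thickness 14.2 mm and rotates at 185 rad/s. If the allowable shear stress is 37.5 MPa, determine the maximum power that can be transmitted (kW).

J = π(d_o⁴ − d_i⁴)/32 = π(0.0577⁴ − 0.0293⁴)/32 = 1.016×10^-6 m⁴.
T_max = τ_allow·J/r = 3.75×10^7 × 1.016×10^-6 / 0.0289 = 1320 N·m.
ω = 185 rad/s, so P_max = T_max·ω = 2.443×10^5 W.

244 kW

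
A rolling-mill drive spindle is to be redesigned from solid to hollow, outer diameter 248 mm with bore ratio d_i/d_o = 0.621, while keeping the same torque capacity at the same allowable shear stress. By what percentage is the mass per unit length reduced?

31.6 %

Equal τ_max and T ⇒ the solid shaft needs d_s³ = d_o³(1−k⁴), so d_s = 248·(1−0.621⁴)^(1/3) = 235.0 mm.
Area ratio A_h/A_s = d_o²(1−k²)/d_s² = (1−k²)/(1−k⁴)^(2/3) = 0.6840.
Mass saving = 1 − 0.6840 = 31.6 %.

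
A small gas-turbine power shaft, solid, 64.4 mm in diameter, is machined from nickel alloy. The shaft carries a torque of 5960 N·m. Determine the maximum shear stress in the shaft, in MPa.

114 MPa

J = πd⁴/32 = π(0.0644)⁴/32 = 1.689×10^-6 m⁴.
τ_max = T·r/J = 5960 × 0.0322 / 1.689×10^-6 = 1.136×10^8 Pa.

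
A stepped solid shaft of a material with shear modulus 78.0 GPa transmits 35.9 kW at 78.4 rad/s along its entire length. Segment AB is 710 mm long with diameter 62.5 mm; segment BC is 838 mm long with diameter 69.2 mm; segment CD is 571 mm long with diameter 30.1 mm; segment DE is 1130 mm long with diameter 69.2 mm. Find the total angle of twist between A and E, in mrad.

ω = 78.4 rad/s, so T = P/ω = 35.9×10³ / 78.40 = 457.9 N·m.
J_AB = π(0.0625)⁴/32 = 1.50×10^-6 m⁴; J_BC = π(0.0692)⁴/32 = 2.25×10^-6 m⁴; J_CD = π(0.0301)⁴/32 = 8.06×10^-8 m⁴; J_DE = π(0.0692)⁴/32 = 2.25×10^-6 m⁴.
θ = (T/G)·Σ L_i/J_i = (457.9/78.0×10⁹)·(0.710/1.50×10^-6 + 0.838/2.25×10^-6 + 0.571/8.06×10^-8 + 1.13/2.25×10^-6) = 0.04951 rad.

49.5 mrad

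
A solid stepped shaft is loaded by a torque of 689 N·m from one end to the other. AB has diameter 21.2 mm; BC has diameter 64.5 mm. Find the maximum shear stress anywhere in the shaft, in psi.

53400 psi

Under the same torque, τ_max = 16T/(πd³) is largest where d is smallest — segment AB (d = 21.2 mm).
τ_max = 16·689.0/(π·(0.0212)³) = 3.683×10^8 Pa.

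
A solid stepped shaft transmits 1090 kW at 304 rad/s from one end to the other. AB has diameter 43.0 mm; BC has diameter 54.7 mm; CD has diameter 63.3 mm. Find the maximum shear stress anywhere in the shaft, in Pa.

2.30e8 Pa

ω = 304 rad/s, so T = P/ω = 1090×10³ / 304.0 = 3586 N·m.
Under the same torque, τ_max = 16T/(πd³) is largest where d is smallest — segment AB (d = 43.0 mm).
τ_max = 16·3586/(π·(0.0430)³) = 2.297×10^8 Pa.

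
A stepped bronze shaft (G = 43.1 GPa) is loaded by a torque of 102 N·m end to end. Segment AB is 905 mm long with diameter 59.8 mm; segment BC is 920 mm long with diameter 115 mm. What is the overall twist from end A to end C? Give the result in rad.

0.00183 rad

J_AB = π(0.0598)⁴/32 = 1.26×10^-6 m⁴; J_BC = π(0.115)⁴/32 = 1.72×10^-5 m⁴.
θ = (T/G)·Σ L_i/J_i = (102.0/43.1×10⁹)·(0.905/1.26×10^-6 + 0.920/1.72×10^-5) = 1.833×10^-3 rad.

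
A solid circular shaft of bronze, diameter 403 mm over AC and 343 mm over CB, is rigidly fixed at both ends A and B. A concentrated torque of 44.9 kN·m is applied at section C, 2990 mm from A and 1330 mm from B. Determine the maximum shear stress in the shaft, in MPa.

Compatibility: T_A·a/J_AC = T_B·b/J_CB with T_A + T_B = T₀.
J_AC = 2.59×10^-3 m⁴, J_CB = 1.36×10^-3 m⁴, so T_A = T₀·(J_AC/a)/((J_AC/a)+(J_CB/b)) = 20600 N·m, T_B = 24300 N·m.
τ in each portion: τ_AC = 1.60×10^6 Pa, τ_CB = 3.07×10^6 Pa; maximum is in CB.
τ_max = T_CB·r/J = 24300·0.172/1.36×10^-3 = 3.067×10^6 Pa.

3.07 MPa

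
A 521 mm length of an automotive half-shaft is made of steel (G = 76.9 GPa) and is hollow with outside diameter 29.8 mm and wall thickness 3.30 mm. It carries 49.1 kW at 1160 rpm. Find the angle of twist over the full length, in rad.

0.0559 rad

ω = 2π·1160/60 = 121.5 rad/s, so T = P/ω = 49.1×10³ / 121.5 = 404.2 N·m.
J = π(d_o⁴ − d_i⁴)/32 = π(0.0298⁴ − 0.0232⁴)/32 = 4.898×10^-8 m⁴.
θ = T·L/(G·J) = 404.2 × 0.521 / (76.9×10⁹ × 4.898×10^-8) = 0.05591 rad.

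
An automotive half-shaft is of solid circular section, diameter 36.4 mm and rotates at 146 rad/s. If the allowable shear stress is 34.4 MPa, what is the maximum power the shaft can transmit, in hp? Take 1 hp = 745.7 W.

J = πd⁴/32 = π(0.0364)⁴/32 = 1.723×10^-7 m⁴.
T_max = τ_allow·J/r = 3.44×10^7 × 1.723×10^-7 / 0.0182 = 325.8 N·m.
ω = 146 rad/s, so P_max = T_max·ω = 4.756×10^4 W.

63.8 hp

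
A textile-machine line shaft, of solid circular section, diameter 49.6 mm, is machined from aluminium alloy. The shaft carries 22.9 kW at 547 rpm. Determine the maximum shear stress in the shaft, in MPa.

16.7 MPa

ω = 2π·547/60 = 57.28 rad/s, so T = P/ω = 22.9×10³ / 57.28 = 399.8 N·m.
J = πd⁴/32 = π(0.0496)⁴/32 = 5.942×10^-7 m⁴.
τ_max = T·r/J = 399.8 × 0.0248 / 5.942×10^-7 = 1.669×10^7 Pa.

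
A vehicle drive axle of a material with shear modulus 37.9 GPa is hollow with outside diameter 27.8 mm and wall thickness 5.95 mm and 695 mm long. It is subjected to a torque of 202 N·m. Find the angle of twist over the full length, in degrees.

J = π(d_o⁴ − d_i⁴)/32 = π(0.0278⁴ − 0.0159⁴)/32 = 5.236×10^-8 m⁴.
θ = T·L/(G·J) = 202.0 × 0.695 / (37.9×10⁹ × 5.236×10^-8) = 0.07074 rad.

4.05°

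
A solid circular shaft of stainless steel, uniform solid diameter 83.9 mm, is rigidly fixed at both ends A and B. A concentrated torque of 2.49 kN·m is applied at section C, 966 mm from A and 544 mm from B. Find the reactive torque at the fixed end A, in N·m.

With uniform GJ and both ends fixed, compatibility θ_AC = θ_CB gives T_A·a = T_B·b, together with T_A + T_B = T₀.
T_A = T₀·b/(a+b) = 2490·544/1510 = 897.1 N·m; T_B = 1593 N·m.

897 N·m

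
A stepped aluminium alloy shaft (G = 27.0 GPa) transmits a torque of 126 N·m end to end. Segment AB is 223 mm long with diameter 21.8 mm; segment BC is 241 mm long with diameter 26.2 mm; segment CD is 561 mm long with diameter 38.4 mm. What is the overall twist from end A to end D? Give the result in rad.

0.0835 rad

J_AB = π(0.0218)⁴/32 = 2.22×10^-8 m⁴; J_BC = π(0.0262)⁴/32 = 4.63×10^-8 m⁴; J_CD = π(0.0384)⁴/32 = 2.13×10^-7 m⁴.
θ = (T/G)·Σ L_i/J_i = (126.0/27.0×10⁹)·(0.223/2.22×10^-8 + 0.241/4.63×10^-8 + 0.561/2.13×10^-7) = 0.08351 rad.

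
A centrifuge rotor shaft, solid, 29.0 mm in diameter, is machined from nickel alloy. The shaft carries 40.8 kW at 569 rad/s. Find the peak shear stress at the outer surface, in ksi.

ω = 569 rad/s, so T = P/ω = 40.8×10³ / 569.0 = 71.70 N·m.
J = πd⁴/32 = π(0.0290)⁴/32 = 6.944×10^-8 m⁴.
τ_max = T·r/J = 71.70 × 0.0145 / 6.944×10^-8 = 1.497×10^7 Pa.

2.17 ksi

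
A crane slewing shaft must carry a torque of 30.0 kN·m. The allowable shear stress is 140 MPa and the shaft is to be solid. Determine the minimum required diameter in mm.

For a solid shaft τ_max = 16T/(πd³), so d = (16T/(π τ_allow))^(1/3) = (16·30000/(π·1.40×10^8))^(1/3) = 0.1030 m.

103 mm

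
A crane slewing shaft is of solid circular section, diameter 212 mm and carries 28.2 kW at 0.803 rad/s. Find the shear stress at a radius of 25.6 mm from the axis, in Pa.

4.53e6 Pa

ω = 0.803 rad/s, so T = P/ω = 28.2×10³ / 0.8030 = 35120 N·m.
J = πd⁴/32 = π(0.212)⁴/32 = 1.983×10^-4 m⁴.
Shear stress varies linearly with radius: τ = T·r/J = 35120 × 0.0256 / 1.983×10^-4 = 4.533×10^6 Pa.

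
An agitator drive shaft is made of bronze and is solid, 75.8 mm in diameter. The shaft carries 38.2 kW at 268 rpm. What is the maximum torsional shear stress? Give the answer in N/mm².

ω = 2π·268/60 = 28.06 rad/s, so T = P/ω = 38.2×10³ / 28.06 = 1361 N·m.
J = πd⁴/32 = π(0.0758)⁴/32 = 3.241×10^-6 m⁴.
τ_max = T·r/J = 1361 × 0.0379 / 3.241×10^-6 = 1.592×10^7 Pa.

15.9 N/mm²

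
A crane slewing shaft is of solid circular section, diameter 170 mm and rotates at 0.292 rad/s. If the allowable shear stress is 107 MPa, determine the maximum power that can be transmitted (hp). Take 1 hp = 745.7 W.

J = πd⁴/32 = π(0.170)⁴/32 = 8.200×10^-5 m⁴.
T_max = τ_allow·J/r = 1.07×10^8 × 8.200×10^-5 / 0.0850 = 103200 N·m.
ω = 0.292 rad/s, so P_max = T_max·ω = 3.014×10^4 W.

40.4 hp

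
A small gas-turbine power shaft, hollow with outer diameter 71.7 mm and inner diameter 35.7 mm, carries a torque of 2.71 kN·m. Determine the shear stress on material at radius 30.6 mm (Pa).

J = π(d_o⁴ − d_i⁴)/32 = π(0.0717⁴ − 0.0357⁴)/32 = 2.435×10^-6 m⁴.
Shear stress varies linearly with radius: τ = T·r/J = 2710 × 0.0306 / 2.435×10^-6 = 3.405×10^7 Pa.

3.41e7 Pa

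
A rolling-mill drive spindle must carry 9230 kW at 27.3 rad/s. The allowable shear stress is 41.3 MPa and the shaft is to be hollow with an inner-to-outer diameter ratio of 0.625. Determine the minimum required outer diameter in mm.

366 mm

ω = 27.3 rad/s, so T = P/ω = 9230×10³ / 27.30 = 338100 N·m.
For a hollow shaft with d_i/d_o = 0.625: τ_max = 16T/(π d_o³ (1−k⁴)), so d_o = [16T/(π τ_allow (1−k⁴))]^(1/3) = [16·338100/(π·4.13×10^7·0.8474)]^(1/3) = 0.3664 m.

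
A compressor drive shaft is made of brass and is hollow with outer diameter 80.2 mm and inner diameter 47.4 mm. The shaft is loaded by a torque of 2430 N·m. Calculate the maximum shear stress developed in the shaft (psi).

J = π(d_o⁴ − d_i⁴)/32 = π(0.0802⁴ − 0.0474⁴)/32 = 3.566×10^-6 m⁴.
τ_max = T·r/J = 2430 × 0.0401 / 3.566×10^-6 = 2.733×10^7 Pa.

3960 psi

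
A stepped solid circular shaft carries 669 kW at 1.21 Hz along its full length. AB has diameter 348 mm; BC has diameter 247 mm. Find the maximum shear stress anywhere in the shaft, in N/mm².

ω = 2π·1.21 = 7.603 rad/s, so T = P/ω = 669×10³ / 7.603 = 88000 N·m.
Under the same torque, τ_max = 16T/(πd³) is largest where d is smallest — segment BC (d = 247 mm).
τ_max = 16·88000/(π·(0.247)³) = 2.974×10^7 Pa.

29.7 N/mm²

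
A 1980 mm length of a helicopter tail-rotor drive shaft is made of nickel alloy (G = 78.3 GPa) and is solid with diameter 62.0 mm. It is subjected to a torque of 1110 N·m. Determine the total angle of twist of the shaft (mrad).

19.3 mrad

J = πd⁴/32 = π(0.0620)⁴/32 = 1.451×10^-6 m⁴.
θ = T·L/(G·J) = 1110 × 1.98 / (78.3×10⁹ × 1.451×10^-6) = 0.01935 rad.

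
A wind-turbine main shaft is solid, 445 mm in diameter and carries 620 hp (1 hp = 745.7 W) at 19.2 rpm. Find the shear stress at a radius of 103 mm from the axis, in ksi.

ω = 2π·19.2/60 = 2.011 rad/s, so T = P/ω = 620×745.7 / 2.011 = 229900 N·m.
J = πd⁴/32 = π(0.445)⁴/32 = 3.850×10^-3 m⁴.
Shear stress varies linearly with radius: τ = T·r/J = 229900 × 0.103 / 3.850×10^-3 = 6.152×10^6 Pa.

0.892 ksi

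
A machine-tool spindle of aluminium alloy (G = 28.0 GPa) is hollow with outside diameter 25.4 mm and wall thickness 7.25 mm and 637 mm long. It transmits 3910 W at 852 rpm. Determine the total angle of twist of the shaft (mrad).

25.3 mrad

ω = 2π·852/60 = 89.22 rad/s, so T = P/ω = 3910 / 89.22 = 43.82 N·m.
J = π(d_o⁴ − d_i⁴)/32 = π(0.0254⁴ − 0.0109⁴)/32 = 3.948×10^-8 m⁴.
θ = T·L/(G·J) = 43.82 × 0.637 / (28.0×10⁹ × 3.948×10^-8) = 0.02525 rad.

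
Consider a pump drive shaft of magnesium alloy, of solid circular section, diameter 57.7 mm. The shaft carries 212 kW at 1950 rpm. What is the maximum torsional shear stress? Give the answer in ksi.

ω = 2π·1950/60 = 204.2 rad/s, so T = P/ω = 212×10³ / 204.2 = 1038 N·m.
J = πd⁴/32 = π(0.0577)⁴/32 = 1.088×10^-6 m⁴.
τ_max = T·r/J = 1038 × 0.0289 / 1.088×10^-6 = 2.752×10^7 Pa.

3.99 ksi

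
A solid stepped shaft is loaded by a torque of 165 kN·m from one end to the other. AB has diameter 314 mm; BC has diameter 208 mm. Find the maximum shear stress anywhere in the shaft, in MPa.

Under the same torque, τ_max = 16T/(πd³) is largest where d is smallest — segment BC (d = 208 mm).
τ_max = 16·165000/(π·(0.208)³) = 9.338×10^7 Pa.

93.4 MPa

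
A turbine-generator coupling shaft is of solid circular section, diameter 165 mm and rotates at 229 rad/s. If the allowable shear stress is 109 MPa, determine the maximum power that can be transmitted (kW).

22000 kW

J = πd⁴/32 = π(0.165)⁴/32 = 7.277×10^-5 m⁴.
T_max = τ_allow·J/r = 1.09×10^8 × 7.277×10^-5 / 0.0825 = 96140 N·m.
ω = 229 rad/s, so P_max = T_max·ω = 2.202×10^7 W.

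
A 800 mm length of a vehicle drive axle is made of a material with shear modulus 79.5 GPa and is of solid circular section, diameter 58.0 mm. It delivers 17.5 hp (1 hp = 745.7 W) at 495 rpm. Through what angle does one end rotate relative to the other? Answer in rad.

0.00228 rad

ω = 2π·495/60 = 51.84 rad/s, so T = P/ω = 17.5×745.7 / 51.84 = 251.7 N·m.
J = πd⁴/32 = π(0.0580)⁴/32 = 1.111×10^-6 m⁴.
θ = T·L/(G·J) = 251.7 × 0.800 / (79.5×10⁹ × 1.111×10^-6) = 2.280×10^-3 rad.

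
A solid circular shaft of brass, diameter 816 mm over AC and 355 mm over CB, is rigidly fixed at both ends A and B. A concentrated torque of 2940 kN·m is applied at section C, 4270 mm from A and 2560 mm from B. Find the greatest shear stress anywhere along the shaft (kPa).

Compatibility: T_A·a/J_AC = T_B·b/J_CB with T_A + T_B = T₀.
J_AC = 0.0435 m⁴, J_CB = 1.56×10^-3 m⁴, so T_A = T₀·(J_AC/a)/((J_AC/a)+(J_CB/b)) = 2.774e6 N·m, T_B = 165800 N·m.
τ in each portion: τ_AC = 2.60×10^7 Pa, τ_CB = 1.89×10^7 Pa; maximum is in AC.
τ_max = T_AC·r/J = 2.774e6·0.408/0.0435 = 2.600×10^7 Pa.

26000 kPa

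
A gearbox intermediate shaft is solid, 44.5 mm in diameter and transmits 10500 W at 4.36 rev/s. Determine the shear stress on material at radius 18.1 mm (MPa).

18.0 MPa

ω = 2π·4.36 = 27.39 rad/s, so T = P/ω = 10500 / 27.39 = 383.3 N·m.
J = πd⁴/32 = π(0.0445)⁴/32 = 3.850×10^-7 m⁴.
Shear stress varies linearly with radius: τ = T·r/J = 383.3 × 0.0181 / 3.850×10^-7 = 1.802×10^7 Pa.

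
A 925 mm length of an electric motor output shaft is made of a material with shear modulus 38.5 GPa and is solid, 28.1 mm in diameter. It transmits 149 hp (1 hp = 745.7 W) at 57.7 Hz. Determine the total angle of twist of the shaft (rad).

0.120 rad

ω = 2π·57.7 = 362.5 rad/s, so T = P/ω = 149×745.7 / 362.5 = 306.5 N·m.
J = πd⁴/32 = π(0.0281)⁴/32 = 6.121×10^-8 m⁴.
θ = T·L/(G·J) = 306.5 × 0.925 / (38.5×10⁹ × 6.121×10^-8) = 0.1203 rad.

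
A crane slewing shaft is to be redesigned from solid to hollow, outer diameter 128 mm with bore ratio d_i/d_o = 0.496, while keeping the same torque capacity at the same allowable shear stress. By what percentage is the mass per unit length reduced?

21.4 %

Equal τ_max and T ⇒ the solid shaft needs d_s³ = d_o³(1−k⁴), so d_s = 128·(1−0.496⁴)^(1/3) = 125.4 mm.
Area ratio A_h/A_s = d_o²(1−k²)/d_s² = (1−k²)/(1−k⁴)^(2/3) = 0.7860.
Mass saving = 1 − 0.7860 = 21.4 %.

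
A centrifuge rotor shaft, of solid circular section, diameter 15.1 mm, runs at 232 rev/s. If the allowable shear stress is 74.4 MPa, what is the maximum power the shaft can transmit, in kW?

73.3 kW

J = πd⁴/32 = π(0.0151)⁴/32 = 5.104×10^-9 m⁴.
T_max = τ_allow·J/r = 7.44×10^7 × 5.104×10^-9 / 0.00755 = 50.30 N·m.
ω = 2π·232 = 1458 rad/s, so P_max = T_max·ω = 7.332×10^4 W.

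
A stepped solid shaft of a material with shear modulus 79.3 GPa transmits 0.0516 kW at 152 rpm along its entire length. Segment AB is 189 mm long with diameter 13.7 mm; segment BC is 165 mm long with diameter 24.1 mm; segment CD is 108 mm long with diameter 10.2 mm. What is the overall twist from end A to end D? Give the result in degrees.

0.378°

ω = 2π·152/60 = 15.92 rad/s, so T = P/ω = 0.0516×10³ / 15.92 = 3.242 N·m.
J_AB = π(0.0137)⁴/32 = 3.46×10^-9 m⁴; J_BC = π(0.0241)⁴/32 = 3.31×10^-8 m⁴; J_CD = π(0.0102)⁴/32 = 1.06×10^-9 m⁴.
θ = (T/G)·Σ L_i/J_i = (3.242/79.3×10⁹)·(0.189/3.46×10^-9 + 0.165/3.31×10^-8 + 0.108/1.06×10^-9) = 6.592×10^-3 rad.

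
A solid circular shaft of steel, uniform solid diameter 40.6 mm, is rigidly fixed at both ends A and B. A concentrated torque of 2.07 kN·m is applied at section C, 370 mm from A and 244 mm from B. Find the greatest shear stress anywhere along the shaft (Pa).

9.49e7 Pa

With uniform GJ and both ends fixed, compatibility θ_AC = θ_CB gives T_A·a = T_B·b, together with T_A + T_B = T₀.
T_A = T₀·b/(a+b) = 2070·244/614.0 = 822.6 N·m; T_B = 1247 N·m.
τ in each portion: τ_AC = 6.26×10^7 Pa, τ_CB = 9.49×10^7 Pa; maximum is in CB.
τ_max = T_CB·r/J = 1247·0.0203/2.67×10^-7 = 9.493×10^7 Pa.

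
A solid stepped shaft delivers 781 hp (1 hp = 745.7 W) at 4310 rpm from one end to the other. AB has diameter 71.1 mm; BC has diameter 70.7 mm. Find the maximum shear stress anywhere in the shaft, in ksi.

ω = 2π·4310/60 = 451.3 rad/s, so T = P/ω = 781×745.7 / 451.3 = 1290 N·m.
Under the same torque, τ_max = 16T/(πd³) is largest where d is smallest — segment BC (d = 70.7 mm).
τ_max = 16·1290/(π·(0.0707)³) = 1.860×10^7 Pa.

2.70 ksi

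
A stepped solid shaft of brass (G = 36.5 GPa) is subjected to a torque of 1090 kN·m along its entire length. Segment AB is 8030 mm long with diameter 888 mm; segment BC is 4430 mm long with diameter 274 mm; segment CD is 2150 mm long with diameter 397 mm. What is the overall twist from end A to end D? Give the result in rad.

J_AB = π(0.888)⁴/32 = 0.0610 m⁴; J_BC = π(0.274)⁴/32 = 5.53×10^-4 m⁴; J_CD = π(0.397)⁴/32 = 2.44×10^-3 m⁴.
θ = (T/G)·Σ L_i/J_i = (1.090e6/36.5×10⁹)·(8.03/0.0610 + 4.43/5.53×10^-4 + 2.15/2.44×10^-3) = 0.2693 rad.

0.269 rad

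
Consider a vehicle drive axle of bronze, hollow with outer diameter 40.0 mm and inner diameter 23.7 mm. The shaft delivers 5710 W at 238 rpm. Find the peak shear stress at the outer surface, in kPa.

20800 kPa

ω = 2π·238/60 = 24.92 rad/s, so T = P/ω = 5710 / 24.92 = 229.1 N·m.
J = π(d_o⁴ − d_i⁴)/32 = π(0.0400⁴ − 0.0237⁴)/32 = 2.204×10^-7 m⁴.
τ_max = T·r/J = 229.1 × 0.0200 / 2.204×10^-7 = 2.079×10^7 Pa.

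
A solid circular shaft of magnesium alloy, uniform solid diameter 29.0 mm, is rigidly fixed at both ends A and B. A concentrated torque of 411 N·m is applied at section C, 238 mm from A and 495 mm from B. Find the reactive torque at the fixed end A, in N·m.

With uniform GJ and both ends fixed, compatibility θ_AC = θ_CB gives T_A·a = T_B·b, together with T_A + T_B = T₀.
T_A = T₀·b/(a+b) = 411.0·495/733.0 = 277.6 N·m; T_B = 133.4 N·m.

278 N·m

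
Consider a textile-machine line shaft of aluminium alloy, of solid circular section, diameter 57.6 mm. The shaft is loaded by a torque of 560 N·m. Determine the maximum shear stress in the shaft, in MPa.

14.9 MPa

J = πd⁴/32 = π(0.0576)⁴/32 = 1.081×10^-6 m⁴.
τ_max = T·r/J = 560.0 × 0.0288 / 1.081×10^-6 = 1.492×10^7 Pa.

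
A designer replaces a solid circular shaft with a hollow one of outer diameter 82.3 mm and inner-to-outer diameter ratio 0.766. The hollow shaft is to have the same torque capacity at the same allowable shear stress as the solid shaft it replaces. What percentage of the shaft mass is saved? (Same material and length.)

Equal τ_max and T ⇒ the solid shaft needs d_s³ = d_o³(1−k⁴), so d_s = 82.3·(1−0.766⁴)^(1/3) = 71.50 mm.
Area ratio A_h/A_s = d_o²(1−k²)/d_s² = (1−k²)/(1−k⁴)^(2/3) = 0.5475.
Mass saving = 1 − 0.5475 = 45.2 %.

45.2 %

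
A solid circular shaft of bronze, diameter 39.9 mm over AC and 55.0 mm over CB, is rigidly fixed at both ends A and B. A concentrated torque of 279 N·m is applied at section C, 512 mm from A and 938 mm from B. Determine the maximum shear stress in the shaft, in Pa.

7.53e6 Pa

Compatibility: T_A·a/J_AC = T_B·b/J_CB with T_A + T_B = T₀.
J_AC = 2.49×10^-7 m⁴, J_CB = 8.98×10^-7 m⁴, so T_A = T₀·(J_AC/a)/((J_AC/a)+(J_CB/b)) = 93.92 N·m, T_B = 185.1 N·m.
τ in each portion: τ_AC = 7.53×10^6 Pa, τ_CB = 5.67×10^6 Pa; maximum is in AC.
τ_max = T_AC·r/J = 93.92·0.0199/2.49×10^-7 = 7.530×10^6 Pa.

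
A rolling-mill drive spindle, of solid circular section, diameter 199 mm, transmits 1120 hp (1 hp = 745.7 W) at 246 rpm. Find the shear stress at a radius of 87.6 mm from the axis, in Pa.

ω = 2π·246/60 = 25.76 rad/s, so T = P/ω = 1120×745.7 / 25.76 = 32420 N·m.
J = πd⁴/32 = π(0.199)⁴/32 = 1.540×10^-4 m⁴.
Shear stress varies linearly with radius: τ = T·r/J = 32420 × 0.0876 / 1.540×10^-4 = 1.845×10^7 Pa.

1.84e7 Pa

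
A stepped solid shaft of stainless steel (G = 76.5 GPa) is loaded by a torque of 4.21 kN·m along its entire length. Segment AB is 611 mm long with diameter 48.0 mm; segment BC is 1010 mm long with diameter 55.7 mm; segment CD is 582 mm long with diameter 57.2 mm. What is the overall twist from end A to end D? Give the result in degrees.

J_AB = π(0.0480)⁴/32 = 5.21×10^-7 m⁴; J_BC = π(0.0557)⁴/32 = 9.45×10^-7 m⁴; J_CD = π(0.0572)⁴/32 = 1.05×10^-6 m⁴.
θ = (T/G)·Σ L_i/J_i = (4210/76.5×10⁹)·(0.611/5.21×10^-7 + 1.01/9.45×10^-7 + 0.582/1.05×10^-6) = 0.1538 rad.

8.81°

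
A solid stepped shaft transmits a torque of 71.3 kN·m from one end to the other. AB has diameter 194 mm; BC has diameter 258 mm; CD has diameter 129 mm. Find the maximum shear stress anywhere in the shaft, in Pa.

1.69e8 Pa

Under the same torque, τ_max = 16T/(πd³) is largest where d is smallest — segment CD (d = 129 mm).
τ_max = 16·71300/(π·(0.129)³) = 1.692×10^8 Pa.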